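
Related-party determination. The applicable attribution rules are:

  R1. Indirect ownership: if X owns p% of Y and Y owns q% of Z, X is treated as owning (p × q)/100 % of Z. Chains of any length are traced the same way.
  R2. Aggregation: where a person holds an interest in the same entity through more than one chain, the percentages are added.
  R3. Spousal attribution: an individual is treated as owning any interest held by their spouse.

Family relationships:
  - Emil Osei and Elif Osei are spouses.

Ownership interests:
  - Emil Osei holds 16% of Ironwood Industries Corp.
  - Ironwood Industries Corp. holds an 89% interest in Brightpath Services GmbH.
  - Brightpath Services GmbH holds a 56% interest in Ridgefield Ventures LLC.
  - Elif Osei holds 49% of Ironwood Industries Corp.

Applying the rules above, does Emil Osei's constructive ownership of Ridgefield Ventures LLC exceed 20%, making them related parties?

Yes

By spousal attribution (R3), Emil Osei is treated as also owning Elif Osei's interest in Ironwood Industries Corp, giving 16% + 49% = 65%.
Chain via Ironwood Industries Corp. → Brightpath Services GmbH (R1): 65% × 89% × 56% = 32.396% of Ridgefield Ventures LLC.
32.396% exceeds the 20% threshold, so Emil is a related party to Ridgefield Ventures LLC.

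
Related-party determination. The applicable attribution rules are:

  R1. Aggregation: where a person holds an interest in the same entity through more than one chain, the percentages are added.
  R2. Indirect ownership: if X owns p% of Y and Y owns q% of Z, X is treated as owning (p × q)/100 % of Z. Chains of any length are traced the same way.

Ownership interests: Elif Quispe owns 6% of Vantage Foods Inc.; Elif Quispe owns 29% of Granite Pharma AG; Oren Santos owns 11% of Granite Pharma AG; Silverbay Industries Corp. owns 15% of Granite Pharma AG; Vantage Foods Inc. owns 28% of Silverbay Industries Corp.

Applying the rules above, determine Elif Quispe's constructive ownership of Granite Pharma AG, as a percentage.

Chain via Vantage Foods Inc. → Silverbay Industries Corp. (R2): 6% × 28% × 15% = 0.252% of Granite Pharma AG.
Direct interest in Granite Pharma AG: 29%.
Aggregating (R1): 0.252% + 29% = 29.252%.

29.252%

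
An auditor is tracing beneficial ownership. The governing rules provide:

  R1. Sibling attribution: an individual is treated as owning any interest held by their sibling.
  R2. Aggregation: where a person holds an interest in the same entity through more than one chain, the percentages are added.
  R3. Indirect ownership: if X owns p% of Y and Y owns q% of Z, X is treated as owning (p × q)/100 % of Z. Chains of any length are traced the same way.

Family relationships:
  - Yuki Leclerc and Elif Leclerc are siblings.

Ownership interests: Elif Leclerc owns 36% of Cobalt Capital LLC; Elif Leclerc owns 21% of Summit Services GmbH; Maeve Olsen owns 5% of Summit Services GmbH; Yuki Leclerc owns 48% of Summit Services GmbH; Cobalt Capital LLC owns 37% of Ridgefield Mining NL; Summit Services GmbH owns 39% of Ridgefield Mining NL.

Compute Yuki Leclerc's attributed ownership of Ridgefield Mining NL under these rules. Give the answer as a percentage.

By sibling attribution (R1), Yuki Leclerc is treated as also owning Elif Leclerc's interest in Summit Services GmbH, giving 48% + 21% = 69%.
By sibling attribution (R1), Yuki Leclerc is treated as owning Elif Leclerc's 36% interest in Cobalt Capital LLC.
Chain via Summit Services GmbH (R3): 69% × 39% = 26.91% of Ridgefield Mining NL.
Chain via Cobalt Capital LLC (R3): 36% × 37% = 13.32% of Ridgefield Mining NL.
Aggregating (R2): 26.91% + 13.32% = 40.23%.

40.23%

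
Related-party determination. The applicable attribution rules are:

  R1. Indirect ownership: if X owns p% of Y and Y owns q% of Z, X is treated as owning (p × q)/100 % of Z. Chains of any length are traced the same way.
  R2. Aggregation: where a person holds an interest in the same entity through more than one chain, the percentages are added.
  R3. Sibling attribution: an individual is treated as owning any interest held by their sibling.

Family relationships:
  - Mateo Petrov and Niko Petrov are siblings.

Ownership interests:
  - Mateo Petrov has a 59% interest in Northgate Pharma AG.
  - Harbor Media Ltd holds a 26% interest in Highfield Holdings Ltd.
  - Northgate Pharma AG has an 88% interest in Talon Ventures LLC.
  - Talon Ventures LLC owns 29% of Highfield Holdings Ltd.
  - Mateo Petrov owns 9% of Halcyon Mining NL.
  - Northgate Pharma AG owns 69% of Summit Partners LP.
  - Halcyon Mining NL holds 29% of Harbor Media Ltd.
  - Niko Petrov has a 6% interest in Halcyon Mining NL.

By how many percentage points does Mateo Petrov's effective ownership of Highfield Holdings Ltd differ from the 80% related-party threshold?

By sibling attribution (R3), Mateo Petrov is treated as also owning Niko Petrov's interest in Halcyon Mining NL, giving 9% + 6% = 15%.
Chain via Northgate Pharma AG → Talon Ventures LLC (R1): 59% × 88% × 29% = 15.0568% of Highfield Holdings Ltd.
Chain via Halcyon Mining NL → Harbor Media Ltd (R1): 15% × 29% × 26% = 1.131% of Highfield Holdings Ltd.
Aggregating (R2): 15.0568% + 1.131% = 16.1878%.
16.1878% falls short of the 80% threshold by 63.8122 percentage points.

63.8122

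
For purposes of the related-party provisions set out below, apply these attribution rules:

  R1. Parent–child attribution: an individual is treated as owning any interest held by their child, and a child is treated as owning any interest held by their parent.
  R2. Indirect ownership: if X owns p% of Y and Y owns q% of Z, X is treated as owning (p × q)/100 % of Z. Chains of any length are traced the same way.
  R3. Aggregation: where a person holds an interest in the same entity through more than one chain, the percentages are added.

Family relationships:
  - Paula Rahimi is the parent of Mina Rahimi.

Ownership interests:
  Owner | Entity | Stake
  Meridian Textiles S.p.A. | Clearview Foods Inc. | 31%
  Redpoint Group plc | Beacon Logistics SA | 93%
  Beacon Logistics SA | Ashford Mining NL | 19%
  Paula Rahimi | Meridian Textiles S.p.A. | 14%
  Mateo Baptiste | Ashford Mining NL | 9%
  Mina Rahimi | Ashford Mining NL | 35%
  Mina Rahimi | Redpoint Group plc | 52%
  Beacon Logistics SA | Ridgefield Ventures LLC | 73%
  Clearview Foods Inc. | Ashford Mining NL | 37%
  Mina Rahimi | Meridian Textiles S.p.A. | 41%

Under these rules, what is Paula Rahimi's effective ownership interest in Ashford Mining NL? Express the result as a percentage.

50.4969%

By parent–child attribution (R1), Paula Rahimi is treated as also owning Mina Rahimi's interest in Meridian Textiles S.p.A, giving 14% + 41% = 55%.
By parent–child attribution (R1), Paula Rahimi is treated as owning Mina Rahimi's 52% interest in Redpoint Group plc.
By parent–child attribution (R1), Paula Rahimi is treated as owning Mina Rahimi's 35% interest in Ashford Mining NL.
Chain via Meridian Textiles S.p.A. → Clearview Foods Inc. (R2): 55% × 31% × 37% = 6.3085% of Ashford Mining NL.
Chain via Redpoint Group plc → Beacon Logistics SA (R2): 52% × 93% × 19% = 9.1884% of Ashford Mining NL.
Direct interest in Ashford Mining NL: 35%.
Aggregating (R3): 6.3085% + 9.1884% + 35% = 50.4969%.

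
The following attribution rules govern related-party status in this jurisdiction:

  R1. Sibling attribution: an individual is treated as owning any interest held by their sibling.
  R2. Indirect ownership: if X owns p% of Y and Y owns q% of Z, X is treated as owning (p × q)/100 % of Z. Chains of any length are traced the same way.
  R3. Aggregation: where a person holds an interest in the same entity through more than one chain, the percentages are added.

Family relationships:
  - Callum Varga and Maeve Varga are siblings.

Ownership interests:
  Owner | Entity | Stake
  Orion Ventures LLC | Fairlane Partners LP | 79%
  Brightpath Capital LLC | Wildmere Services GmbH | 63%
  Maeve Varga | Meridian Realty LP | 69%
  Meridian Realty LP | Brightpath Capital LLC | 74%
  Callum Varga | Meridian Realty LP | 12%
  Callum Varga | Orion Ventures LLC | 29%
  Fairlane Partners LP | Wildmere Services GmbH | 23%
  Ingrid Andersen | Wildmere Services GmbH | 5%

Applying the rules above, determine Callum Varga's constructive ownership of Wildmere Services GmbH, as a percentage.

By sibling attribution (R1), Callum Varga is treated as also owning Maeve Varga's interest in Meridian Realty LP, giving 12% + 69% = 81%.
Chain via Meridian Realty LP → Brightpath Capital LLC (R2): 81% × 74% × 63% = 37.7622% of Wildmere Services GmbH.
Chain via Orion Ventures LLC → Fairlane Partners LP (R2): 29% × 79% × 23% = 5.2693% of Wildmere Services GmbH.
Aggregating (R3): 37.7622% + 5.2693% = 43.0315%.

43.0315%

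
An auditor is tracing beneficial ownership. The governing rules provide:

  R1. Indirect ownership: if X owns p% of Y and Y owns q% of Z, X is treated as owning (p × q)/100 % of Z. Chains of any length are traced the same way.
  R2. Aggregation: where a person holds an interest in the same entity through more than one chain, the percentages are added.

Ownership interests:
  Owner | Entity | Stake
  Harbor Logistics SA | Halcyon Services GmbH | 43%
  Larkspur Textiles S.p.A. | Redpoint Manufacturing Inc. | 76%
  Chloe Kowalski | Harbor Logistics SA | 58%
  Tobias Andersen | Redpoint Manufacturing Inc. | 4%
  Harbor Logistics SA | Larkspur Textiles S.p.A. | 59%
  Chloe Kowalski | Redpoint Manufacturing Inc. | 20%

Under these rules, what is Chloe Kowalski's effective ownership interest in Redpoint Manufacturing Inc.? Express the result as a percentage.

46.0072%

Chain via Harbor Logistics SA → Larkspur Textiles S.p.A. (R1): 58% × 59% × 76% = 26.0072% of Redpoint Manufacturing Inc.
Direct interest in Redpoint Manufacturing Inc: 20%.
Aggregating (R2): 26.0072% + 20% = 46.0072%.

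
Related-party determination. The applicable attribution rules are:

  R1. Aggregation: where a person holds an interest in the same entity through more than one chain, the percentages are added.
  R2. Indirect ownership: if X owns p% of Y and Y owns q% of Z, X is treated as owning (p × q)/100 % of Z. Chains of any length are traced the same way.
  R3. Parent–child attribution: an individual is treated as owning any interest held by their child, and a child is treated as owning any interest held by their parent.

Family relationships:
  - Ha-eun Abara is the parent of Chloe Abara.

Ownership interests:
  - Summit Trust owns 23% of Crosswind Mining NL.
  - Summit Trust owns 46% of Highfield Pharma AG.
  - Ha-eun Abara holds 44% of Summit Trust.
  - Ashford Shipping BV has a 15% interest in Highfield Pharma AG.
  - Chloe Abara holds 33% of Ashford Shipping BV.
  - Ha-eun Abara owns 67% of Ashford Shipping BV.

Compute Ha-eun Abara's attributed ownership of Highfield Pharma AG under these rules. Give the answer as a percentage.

By parent–child attribution (R3), Ha-eun Abara is treated as also owning Chloe Abara's interest in Ashford Shipping BV, giving 67% + 33% = 100%.
Chain via Summit Trust (R2): 44% × 46% = 20.24% of Highfield Pharma AG.
Chain via Ashford Shipping BV (R2): 100% × 15% = 15% of Highfield Pharma AG.
Aggregating (R1): 20.24% + 15% = 35.24%.

35.24%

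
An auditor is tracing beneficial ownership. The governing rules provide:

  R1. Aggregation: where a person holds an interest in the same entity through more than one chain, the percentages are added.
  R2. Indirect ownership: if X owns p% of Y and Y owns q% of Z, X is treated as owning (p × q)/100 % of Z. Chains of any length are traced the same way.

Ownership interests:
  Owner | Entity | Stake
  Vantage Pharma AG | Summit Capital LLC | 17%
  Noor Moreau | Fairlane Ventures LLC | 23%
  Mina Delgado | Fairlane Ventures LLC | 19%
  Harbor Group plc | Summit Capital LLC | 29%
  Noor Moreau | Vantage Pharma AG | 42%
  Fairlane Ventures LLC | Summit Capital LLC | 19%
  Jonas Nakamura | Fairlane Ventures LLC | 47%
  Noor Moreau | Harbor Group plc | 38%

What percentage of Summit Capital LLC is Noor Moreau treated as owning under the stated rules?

22.53%

Chain via Vantage Pharma AG (R2): 42% × 17% = 7.14% of Summit Capital LLC.
Chain via Fairlane Ventures LLC (R2): 23% × 19% = 4.37% of Summit Capital LLC.
Chain via Harbor Group plc (R2): 38% × 29% = 11.02% of Summit Capital LLC.
Aggregating (R1): 7.14% + 4.37% + 11.02% = 22.53%.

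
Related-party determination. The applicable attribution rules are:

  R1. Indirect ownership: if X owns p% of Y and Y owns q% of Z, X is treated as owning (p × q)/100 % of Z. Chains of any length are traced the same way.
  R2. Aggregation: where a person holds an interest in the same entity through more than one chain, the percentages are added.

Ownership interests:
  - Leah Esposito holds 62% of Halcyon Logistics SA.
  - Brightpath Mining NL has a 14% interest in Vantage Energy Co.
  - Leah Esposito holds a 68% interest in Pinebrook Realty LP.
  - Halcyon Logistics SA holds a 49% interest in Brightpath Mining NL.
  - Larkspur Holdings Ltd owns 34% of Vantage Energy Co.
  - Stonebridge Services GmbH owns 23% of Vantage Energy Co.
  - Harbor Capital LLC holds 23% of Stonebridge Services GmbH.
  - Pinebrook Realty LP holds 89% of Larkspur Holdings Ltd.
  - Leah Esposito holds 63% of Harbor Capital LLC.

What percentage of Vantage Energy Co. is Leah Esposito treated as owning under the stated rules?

28.1627%

Chain via Harbor Capital LLC → Stonebridge Services GmbH (R1): 63% × 23% × 23% = 3.3327% of Vantage Energy Co.
Chain via Pinebrook Realty LP → Larkspur Holdings Ltd (R1): 68% × 89% × 34% = 20.5768% of Vantage Energy Co.
Chain via Halcyon Logistics SA → Brightpath Mining NL (R1): 62% × 49% × 14% = 4.2532% of Vantage Energy Co.
Aggregating (R2): 3.3327% + 20.5768% + 4.2532% = 28.1627%.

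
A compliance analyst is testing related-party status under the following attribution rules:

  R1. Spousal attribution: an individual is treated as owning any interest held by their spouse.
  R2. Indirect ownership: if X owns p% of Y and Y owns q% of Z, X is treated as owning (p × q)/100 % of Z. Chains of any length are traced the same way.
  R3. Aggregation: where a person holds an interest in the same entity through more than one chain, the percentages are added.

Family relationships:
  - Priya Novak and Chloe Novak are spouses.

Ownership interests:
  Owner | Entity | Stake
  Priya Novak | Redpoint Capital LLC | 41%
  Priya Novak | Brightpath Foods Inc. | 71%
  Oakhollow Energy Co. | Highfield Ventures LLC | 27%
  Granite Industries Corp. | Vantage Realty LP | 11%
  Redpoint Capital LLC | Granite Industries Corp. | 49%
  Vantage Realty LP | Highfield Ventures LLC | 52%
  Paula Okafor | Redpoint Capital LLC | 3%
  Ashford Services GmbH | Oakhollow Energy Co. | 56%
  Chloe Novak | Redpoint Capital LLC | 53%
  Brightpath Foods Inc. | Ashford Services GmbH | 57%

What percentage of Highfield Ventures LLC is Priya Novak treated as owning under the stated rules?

By spousal attribution (R1), Priya Novak is treated as also owning Chloe Novak's interest in Redpoint Capital LLC, giving 41% + 53% = 94%.
Chain via Redpoint Capital LLC → Granite Industries Corp. → Vantage Realty LP (R2): 94% × 49% × 11% × 52% = 2.634632% of Highfield Ventures LLC.
Chain via Brightpath Foods Inc. → Ashford Services GmbH → Oakhollow Energy Co. (R2): 71% × 57% × 56% × 27% = 6.119064% of Highfield Ventures LLC.
Aggregating (R3): 2.634632% + 6.119064% = 8.753696%.

8.753696%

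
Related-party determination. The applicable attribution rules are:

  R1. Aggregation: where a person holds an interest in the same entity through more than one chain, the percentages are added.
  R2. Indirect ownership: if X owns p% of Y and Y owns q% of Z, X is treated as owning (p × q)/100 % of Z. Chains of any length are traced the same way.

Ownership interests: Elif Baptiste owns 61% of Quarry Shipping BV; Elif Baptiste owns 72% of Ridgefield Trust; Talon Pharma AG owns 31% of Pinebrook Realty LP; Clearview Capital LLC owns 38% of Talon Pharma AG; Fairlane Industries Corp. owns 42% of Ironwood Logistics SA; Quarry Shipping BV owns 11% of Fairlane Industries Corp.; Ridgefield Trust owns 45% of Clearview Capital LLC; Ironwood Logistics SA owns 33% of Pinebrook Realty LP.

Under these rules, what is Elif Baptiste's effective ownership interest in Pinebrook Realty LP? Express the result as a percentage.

4.746726%

Chain via Quarry Shipping BV → Fairlane Industries Corp. → Ironwood Logistics SA (R2): 61% × 11% × 42% × 33% = 0.930006% of Pinebrook Realty LP.
Chain via Ridgefield Trust → Clearview Capital LLC → Talon Pharma AG (R2): 72% × 45% × 38% × 31% = 3.81672% of Pinebrook Realty LP.
Aggregating (R1): 0.930006% + 3.81672% = 4.746726%.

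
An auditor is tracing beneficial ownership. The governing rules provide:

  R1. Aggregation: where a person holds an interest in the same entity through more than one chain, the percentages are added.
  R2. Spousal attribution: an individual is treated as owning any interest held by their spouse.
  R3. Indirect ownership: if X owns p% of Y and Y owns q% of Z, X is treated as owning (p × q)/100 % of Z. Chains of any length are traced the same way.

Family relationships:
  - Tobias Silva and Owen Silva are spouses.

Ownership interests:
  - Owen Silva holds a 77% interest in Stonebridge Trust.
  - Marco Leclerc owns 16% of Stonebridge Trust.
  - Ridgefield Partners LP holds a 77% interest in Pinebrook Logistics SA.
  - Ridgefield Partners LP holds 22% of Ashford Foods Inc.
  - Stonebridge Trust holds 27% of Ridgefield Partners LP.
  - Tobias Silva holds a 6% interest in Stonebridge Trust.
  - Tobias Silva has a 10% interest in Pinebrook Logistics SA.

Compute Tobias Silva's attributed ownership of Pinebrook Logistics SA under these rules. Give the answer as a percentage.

By spousal attribution (R2), Tobias Silva is treated as also owning Owen Silva's interest in Stonebridge Trust, giving 6% + 77% = 83%.
Chain via Stonebridge Trust → Ridgefield Partners LP (R3): 83% × 27% × 77% = 17.2557% of Pinebrook Logistics SA.
Direct interest in Pinebrook Logistics SA: 10%.
Aggregating (R1): 17.2557% + 10% = 27.2557%.

27.2557%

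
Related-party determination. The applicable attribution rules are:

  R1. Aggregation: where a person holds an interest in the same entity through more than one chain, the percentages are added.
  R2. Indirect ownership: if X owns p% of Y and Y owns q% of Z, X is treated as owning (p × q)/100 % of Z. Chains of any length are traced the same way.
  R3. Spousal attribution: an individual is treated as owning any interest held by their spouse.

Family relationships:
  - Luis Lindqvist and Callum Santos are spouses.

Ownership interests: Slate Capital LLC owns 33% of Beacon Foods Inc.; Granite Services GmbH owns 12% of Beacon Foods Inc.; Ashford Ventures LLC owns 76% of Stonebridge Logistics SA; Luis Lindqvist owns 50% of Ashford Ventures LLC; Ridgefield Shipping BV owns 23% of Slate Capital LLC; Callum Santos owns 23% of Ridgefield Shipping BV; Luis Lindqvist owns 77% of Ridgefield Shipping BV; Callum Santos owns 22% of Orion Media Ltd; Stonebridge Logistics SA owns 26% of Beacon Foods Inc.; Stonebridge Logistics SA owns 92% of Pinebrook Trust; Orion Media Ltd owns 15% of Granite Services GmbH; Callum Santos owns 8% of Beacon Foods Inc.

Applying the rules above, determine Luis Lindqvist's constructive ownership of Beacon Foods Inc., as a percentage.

25.866%

By spousal attribution (R3), Luis Lindqvist is treated as also owning Callum Santos's interest in Ridgefield Shipping BV, giving 77% + 23% = 100%.
By spousal attribution (R3), Luis Lindqvist is treated as owning Callum Santos's 22% interest in Orion Media Ltd.
By spousal attribution (R3), Luis Lindqvist is treated as owning Callum Santos's 8% interest in Beacon Foods Inc.
Chain via Ashford Ventures LLC → Stonebridge Logistics SA (R2): 50% × 76% × 26% = 9.88% of Beacon Foods Inc.
Chain via Ridgefield Shipping BV → Slate Capital LLC (R2): 100% × 23% × 33% = 7.59% of Beacon Foods Inc.
Chain via Orion Media Ltd → Granite Services GmbH (R2): 22% × 15% × 12% = 0.396% of Beacon Foods Inc.
Direct interest in Beacon Foods Inc: 8%.
Aggregating (R1): 9.88% + 7.59% + 0.396% + 8% = 25.866%.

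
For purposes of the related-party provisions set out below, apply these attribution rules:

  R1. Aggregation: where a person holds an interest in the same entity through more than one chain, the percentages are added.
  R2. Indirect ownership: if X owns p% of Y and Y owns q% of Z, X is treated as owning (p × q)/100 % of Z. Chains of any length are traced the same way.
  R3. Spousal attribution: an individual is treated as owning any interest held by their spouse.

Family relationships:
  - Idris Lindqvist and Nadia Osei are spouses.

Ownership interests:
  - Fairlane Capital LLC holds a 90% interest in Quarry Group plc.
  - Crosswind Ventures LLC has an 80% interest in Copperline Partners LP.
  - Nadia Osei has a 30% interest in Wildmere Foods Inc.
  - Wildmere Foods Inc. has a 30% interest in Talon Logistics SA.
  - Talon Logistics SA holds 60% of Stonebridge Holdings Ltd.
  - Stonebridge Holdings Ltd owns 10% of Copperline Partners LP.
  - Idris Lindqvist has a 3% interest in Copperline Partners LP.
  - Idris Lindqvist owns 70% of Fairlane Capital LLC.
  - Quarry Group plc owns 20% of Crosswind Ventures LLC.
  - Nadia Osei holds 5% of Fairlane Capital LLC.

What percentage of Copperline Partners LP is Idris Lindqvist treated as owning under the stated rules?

By spousal attribution (R3), Idris Lindqvist is treated as also owning Nadia Osei's interest in Fairlane Capital LLC, giving 70% + 5% = 75%.
By spousal attribution (R3), Idris Lindqvist is treated as owning Nadia Osei's 30% interest in Wildmere Foods Inc.
Chain via Fairlane Capital LLC → Quarry Group plc → Crosswind Ventures LLC (R2): 75% × 90% × 20% × 80% = 10.8% of Copperline Partners LP.
Direct interest in Copperline Partners LP: 3%.
Chain via Wildmere Foods Inc. → Talon Logistics SA → Stonebridge Holdings Ltd (R2): 30% × 30% × 60% × 10% = 0.54% of Copperline Partners LP.
Aggregating (R1): 10.8% + 3% + 0.54% = 14.34%.

14.34%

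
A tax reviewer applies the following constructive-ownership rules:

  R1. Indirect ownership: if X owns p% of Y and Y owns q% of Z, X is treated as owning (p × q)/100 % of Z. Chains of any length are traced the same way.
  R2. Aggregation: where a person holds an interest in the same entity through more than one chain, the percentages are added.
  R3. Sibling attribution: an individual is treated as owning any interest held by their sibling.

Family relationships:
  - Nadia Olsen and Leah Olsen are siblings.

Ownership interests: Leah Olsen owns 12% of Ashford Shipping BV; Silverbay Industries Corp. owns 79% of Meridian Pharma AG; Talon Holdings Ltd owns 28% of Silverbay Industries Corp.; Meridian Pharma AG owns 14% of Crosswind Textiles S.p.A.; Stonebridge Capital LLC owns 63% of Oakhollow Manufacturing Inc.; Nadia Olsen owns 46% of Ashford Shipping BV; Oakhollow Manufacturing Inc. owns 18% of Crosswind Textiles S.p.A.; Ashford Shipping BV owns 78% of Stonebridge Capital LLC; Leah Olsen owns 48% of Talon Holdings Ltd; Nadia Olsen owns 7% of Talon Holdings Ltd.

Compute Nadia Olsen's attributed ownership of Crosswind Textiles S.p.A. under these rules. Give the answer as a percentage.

By sibling attribution (R3), Nadia Olsen is treated as also owning Leah Olsen's interest in Ashford Shipping BV, giving 46% + 12% = 58%.
By sibling attribution (R3), Nadia Olsen is treated as also owning Leah Olsen's interest in Talon Holdings Ltd, giving 7% + 48% = 55%.
Chain via Ashford Shipping BV → Stonebridge Capital LLC → Oakhollow Manufacturing Inc. (R1): 58% × 78% × 63% × 18% = 5.130216% of Crosswind Textiles S.p.A.
Chain via Talon Holdings Ltd → Silverbay Industries Corp. → Meridian Pharma AG (R1): 55% × 28% × 79% × 14% = 1.70324% of Crosswind Textiles S.p.A.
Aggregating (R2): 5.130216% + 1.70324% = 6.833456%.

6.833456%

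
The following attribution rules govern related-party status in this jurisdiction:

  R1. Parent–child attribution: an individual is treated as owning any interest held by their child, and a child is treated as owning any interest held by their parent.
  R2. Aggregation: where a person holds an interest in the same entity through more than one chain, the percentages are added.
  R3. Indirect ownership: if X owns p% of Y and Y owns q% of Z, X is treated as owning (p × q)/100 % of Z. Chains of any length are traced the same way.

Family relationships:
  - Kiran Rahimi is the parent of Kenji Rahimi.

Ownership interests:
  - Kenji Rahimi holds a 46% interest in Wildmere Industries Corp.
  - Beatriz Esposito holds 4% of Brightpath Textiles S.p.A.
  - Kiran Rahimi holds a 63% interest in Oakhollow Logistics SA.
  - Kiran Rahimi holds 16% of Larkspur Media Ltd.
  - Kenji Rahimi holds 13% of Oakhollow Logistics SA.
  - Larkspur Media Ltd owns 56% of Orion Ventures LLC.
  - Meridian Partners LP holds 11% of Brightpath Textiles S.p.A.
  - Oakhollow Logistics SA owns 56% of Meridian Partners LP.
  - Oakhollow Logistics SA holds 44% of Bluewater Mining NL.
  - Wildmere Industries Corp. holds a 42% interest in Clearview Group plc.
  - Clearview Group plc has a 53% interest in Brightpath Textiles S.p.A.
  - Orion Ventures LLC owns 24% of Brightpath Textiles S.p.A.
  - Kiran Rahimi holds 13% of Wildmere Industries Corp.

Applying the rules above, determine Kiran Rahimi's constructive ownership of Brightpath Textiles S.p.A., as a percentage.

By parent–child attribution (R1), Kiran Rahimi is treated as also owning Kenji Rahimi's interest in Wildmere Industries Corp, giving 13% + 46% = 59%.
By parent–child attribution (R1), Kiran Rahimi is treated as also owning Kenji Rahimi's interest in Oakhollow Logistics SA, giving 63% + 13% = 76%.
Chain via Wildmere Industries Corp. → Clearview Group plc (R3): 59% × 42% × 53% = 13.1334% of Brightpath Textiles S.p.A.
Chain via Oakhollow Logistics SA → Meridian Partners LP (R3): 76% × 56% × 11% = 4.6816% of Brightpath Textiles S.p.A.
Chain via Larkspur Media Ltd → Orion Ventures LLC (R3): 16% × 56% × 24% = 2.1504% of Brightpath Textiles S.p.A.
Aggregating (R2): 13.1334% + 4.6816% + 2.1504% = 19.9654%.

19.9654%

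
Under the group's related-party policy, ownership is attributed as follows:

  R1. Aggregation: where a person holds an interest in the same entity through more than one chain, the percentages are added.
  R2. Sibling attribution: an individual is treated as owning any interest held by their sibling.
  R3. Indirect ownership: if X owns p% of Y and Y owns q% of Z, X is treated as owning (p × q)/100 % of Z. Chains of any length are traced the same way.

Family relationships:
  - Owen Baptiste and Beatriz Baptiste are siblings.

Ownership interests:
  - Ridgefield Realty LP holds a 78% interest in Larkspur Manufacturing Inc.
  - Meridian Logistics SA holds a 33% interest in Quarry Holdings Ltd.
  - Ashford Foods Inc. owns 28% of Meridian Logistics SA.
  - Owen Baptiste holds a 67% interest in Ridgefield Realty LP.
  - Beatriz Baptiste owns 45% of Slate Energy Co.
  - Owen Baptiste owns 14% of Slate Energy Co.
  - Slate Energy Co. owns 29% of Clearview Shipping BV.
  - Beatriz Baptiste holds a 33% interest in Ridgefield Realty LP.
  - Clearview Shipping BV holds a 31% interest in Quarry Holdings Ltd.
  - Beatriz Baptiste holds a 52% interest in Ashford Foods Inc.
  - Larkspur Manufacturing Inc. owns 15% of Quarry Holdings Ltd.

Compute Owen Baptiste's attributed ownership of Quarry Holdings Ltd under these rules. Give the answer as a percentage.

By sibling attribution (R2), Owen Baptiste is treated as also owning Beatriz Baptiste's interest in Ridgefield Realty LP, giving 67% + 33% = 100%.
By sibling attribution (R2), Owen Baptiste is treated as also owning Beatriz Baptiste's interest in Slate Energy Co, giving 14% + 45% = 59%.
By sibling attribution (R2), Owen Baptiste is treated as owning Beatriz Baptiste's 52% interest in Ashford Foods Inc.
Chain via Ridgefield Realty LP → Larkspur Manufacturing Inc. (R3): 100% × 78% × 15% = 11.7% of Quarry Holdings Ltd.
Chain via Slate Energy Co. → Clearview Shipping BV (R3): 59% × 29% × 31% = 5.3041% of Quarry Holdings Ltd.
Chain via Ashford Foods Inc. → Meridian Logistics SA (R3): 52% × 28% × 33% = 4.8048% of Quarry Holdings Ltd.
Aggregating (R1): 11.7% + 5.3041% + 4.8048% = 21.8089%.

21.8089%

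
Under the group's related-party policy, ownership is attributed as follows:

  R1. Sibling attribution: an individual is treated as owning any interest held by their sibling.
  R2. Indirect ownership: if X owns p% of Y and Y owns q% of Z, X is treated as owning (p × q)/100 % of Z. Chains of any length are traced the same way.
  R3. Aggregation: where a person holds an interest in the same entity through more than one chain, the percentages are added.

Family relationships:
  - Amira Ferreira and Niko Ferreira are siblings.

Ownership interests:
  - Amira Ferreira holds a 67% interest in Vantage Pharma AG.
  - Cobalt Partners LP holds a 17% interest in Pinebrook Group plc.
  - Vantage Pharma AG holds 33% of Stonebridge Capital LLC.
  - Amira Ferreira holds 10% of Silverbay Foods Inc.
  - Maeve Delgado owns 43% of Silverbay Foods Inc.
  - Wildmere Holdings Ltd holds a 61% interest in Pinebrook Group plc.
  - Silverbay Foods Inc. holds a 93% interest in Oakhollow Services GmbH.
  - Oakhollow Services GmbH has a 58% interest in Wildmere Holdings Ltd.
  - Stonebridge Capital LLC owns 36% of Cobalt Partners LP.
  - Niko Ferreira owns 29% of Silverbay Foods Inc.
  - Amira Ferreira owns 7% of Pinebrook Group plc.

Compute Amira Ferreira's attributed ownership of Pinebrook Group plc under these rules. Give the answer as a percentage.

By sibling attribution (R1), Amira Ferreira is treated as also owning Niko Ferreira's interest in Silverbay Foods Inc, giving 10% + 29% = 39%.
Chain via Silverbay Foods Inc. → Oakhollow Services GmbH → Wildmere Holdings Ltd (R2): 39% × 93% × 58% × 61% = 12.832326% of Pinebrook Group plc.
Chain via Vantage Pharma AG → Stonebridge Capital LLC → Cobalt Partners LP (R2): 67% × 33% × 36% × 17% = 1.353132% of Pinebrook Group plc.
Direct interest in Pinebrook Group plc: 7%.
Aggregating (R3): 12.832326% + 1.353132% + 7% = 21.185458%.

21.185458%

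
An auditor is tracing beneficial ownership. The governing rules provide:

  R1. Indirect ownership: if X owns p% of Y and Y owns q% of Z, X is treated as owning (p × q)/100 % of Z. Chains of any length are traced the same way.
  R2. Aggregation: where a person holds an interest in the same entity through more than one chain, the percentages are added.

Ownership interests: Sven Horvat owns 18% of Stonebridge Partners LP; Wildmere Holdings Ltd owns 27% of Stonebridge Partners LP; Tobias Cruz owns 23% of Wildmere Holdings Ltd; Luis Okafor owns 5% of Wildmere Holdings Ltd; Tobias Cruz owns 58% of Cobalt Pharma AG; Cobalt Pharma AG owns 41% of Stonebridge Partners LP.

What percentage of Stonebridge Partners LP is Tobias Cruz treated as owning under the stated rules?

Chain via Cobalt Pharma AG (R1): 58% × 41% = 23.78% of Stonebridge Partners LP.
Chain via Wildmere Holdings Ltd (R1): 23% × 27% = 6.21% of Stonebridge Partners LP.
Aggregating (R2): 23.78% + 6.21% = 29.99%.

29.99%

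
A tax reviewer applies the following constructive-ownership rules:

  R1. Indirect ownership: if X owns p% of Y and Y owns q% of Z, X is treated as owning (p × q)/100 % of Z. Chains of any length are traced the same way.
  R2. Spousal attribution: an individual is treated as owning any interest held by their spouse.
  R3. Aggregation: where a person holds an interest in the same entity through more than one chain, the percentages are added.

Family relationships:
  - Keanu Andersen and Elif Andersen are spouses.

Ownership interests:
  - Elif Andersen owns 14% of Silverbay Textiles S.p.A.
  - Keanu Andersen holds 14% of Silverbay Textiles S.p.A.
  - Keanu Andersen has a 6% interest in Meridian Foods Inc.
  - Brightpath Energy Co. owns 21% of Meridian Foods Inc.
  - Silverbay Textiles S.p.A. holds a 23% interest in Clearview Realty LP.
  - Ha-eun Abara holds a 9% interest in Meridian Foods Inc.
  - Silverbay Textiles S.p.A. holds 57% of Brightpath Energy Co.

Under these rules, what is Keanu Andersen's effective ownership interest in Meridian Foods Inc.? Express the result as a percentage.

9.3516%

By spousal attribution (R2), Keanu Andersen is treated as also owning Elif Andersen's interest in Silverbay Textiles S.p.A, giving 14% + 14% = 28%.
Chain via Silverbay Textiles S.p.A. → Brightpath Energy Co. (R1): 28% × 57% × 21% = 3.3516% of Meridian Foods Inc.
Direct interest in Meridian Foods Inc: 6%.
Aggregating (R3): 3.3516% + 6% = 9.3516%.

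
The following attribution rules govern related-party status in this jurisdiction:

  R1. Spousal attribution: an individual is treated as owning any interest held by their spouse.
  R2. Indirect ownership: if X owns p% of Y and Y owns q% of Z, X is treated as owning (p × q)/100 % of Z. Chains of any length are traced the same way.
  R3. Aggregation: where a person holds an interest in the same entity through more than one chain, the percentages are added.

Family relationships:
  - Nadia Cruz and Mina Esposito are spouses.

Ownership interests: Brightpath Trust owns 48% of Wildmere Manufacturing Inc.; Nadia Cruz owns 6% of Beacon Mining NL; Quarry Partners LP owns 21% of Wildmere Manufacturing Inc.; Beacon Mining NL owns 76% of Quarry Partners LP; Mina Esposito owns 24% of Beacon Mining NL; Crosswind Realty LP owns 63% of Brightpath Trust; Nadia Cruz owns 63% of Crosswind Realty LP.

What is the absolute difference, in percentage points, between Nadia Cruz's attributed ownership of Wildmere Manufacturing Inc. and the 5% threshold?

18.8392

By spousal attribution (R1), Nadia Cruz is treated as also owning Mina Esposito's interest in Beacon Mining NL, giving 6% + 24% = 30%.
Chain via Crosswind Realty LP → Brightpath Trust (R2): 63% × 63% × 48% = 19.0512% of Wildmere Manufacturing Inc.
Chain via Beacon Mining NL → Quarry Partners LP (R2): 30% × 76% × 21% = 4.788% of Wildmere Manufacturing Inc.
Aggregating (R3): 19.0512% + 4.788% = 23.8392%.
23.8392% exceeds the 5% threshold by 18.8392 percentage points.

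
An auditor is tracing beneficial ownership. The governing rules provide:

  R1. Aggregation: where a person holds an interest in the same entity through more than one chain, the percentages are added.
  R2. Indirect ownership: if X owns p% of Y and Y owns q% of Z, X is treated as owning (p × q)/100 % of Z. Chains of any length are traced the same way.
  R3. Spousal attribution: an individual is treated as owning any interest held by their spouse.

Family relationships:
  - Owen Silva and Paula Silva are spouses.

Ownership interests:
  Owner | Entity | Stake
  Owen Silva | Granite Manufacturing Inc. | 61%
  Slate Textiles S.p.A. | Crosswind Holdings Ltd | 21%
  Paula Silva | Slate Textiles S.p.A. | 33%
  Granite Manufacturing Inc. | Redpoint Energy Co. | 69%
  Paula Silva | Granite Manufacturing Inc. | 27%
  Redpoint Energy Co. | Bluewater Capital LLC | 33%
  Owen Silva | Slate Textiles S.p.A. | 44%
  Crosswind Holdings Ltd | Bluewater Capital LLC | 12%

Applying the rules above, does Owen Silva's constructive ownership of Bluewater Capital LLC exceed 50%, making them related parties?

No

By spousal attribution (R3), Owen Silva is treated as also owning Paula Silva's interest in Slate Textiles S.p.A, giving 44% + 33% = 77%.
By spousal attribution (R3), Owen Silva is treated as also owning Paula Silva's interest in Granite Manufacturing Inc, giving 61% + 27% = 88%.
Chain via Slate Textiles S.p.A. → Crosswind Holdings Ltd (R2): 77% × 21% × 12% = 1.9404% of Bluewater Capital LLC.
Chain via Granite Manufacturing Inc. → Redpoint Energy Co. (R2): 88% × 69% × 33% = 20.0376% of Bluewater Capital LLC.
Aggregating (R1): 1.9404% + 20.0376% = 21.978%.
21.978% does not exceed the 50% threshold, so Owen is not a related party to Bluewater Capital LLC.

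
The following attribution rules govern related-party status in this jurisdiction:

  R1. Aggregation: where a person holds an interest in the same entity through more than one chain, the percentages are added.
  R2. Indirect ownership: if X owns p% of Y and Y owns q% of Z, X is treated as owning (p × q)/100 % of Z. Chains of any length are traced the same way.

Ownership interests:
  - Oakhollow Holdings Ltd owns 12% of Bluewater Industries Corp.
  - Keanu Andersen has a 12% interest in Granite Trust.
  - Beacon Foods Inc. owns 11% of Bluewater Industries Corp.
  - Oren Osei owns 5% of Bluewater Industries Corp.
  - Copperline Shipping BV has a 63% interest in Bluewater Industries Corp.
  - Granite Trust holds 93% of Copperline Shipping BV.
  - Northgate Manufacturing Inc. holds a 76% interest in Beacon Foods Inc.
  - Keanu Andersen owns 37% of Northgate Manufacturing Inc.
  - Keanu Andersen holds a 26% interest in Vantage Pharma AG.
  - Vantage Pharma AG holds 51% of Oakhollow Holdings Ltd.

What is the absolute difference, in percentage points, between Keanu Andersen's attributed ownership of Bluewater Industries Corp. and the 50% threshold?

Chain via Vantage Pharma AG → Oakhollow Holdings Ltd (R2): 26% × 51% × 12% = 1.5912% of Bluewater Industries Corp.
Chain via Granite Trust → Copperline Shipping BV (R2): 12% × 93% × 63% = 7.0308% of Bluewater Industries Corp.
Chain via Northgate Manufacturing Inc. → Beacon Foods Inc. (R2): 37% × 76% × 11% = 3.0932% of Bluewater Industries Corp.
Aggregating (R1): 1.5912% + 7.0308% + 3.0932% = 11.7152%.
11.7152% falls short of the 50% threshold by 38.2848 percentage points.

38.2848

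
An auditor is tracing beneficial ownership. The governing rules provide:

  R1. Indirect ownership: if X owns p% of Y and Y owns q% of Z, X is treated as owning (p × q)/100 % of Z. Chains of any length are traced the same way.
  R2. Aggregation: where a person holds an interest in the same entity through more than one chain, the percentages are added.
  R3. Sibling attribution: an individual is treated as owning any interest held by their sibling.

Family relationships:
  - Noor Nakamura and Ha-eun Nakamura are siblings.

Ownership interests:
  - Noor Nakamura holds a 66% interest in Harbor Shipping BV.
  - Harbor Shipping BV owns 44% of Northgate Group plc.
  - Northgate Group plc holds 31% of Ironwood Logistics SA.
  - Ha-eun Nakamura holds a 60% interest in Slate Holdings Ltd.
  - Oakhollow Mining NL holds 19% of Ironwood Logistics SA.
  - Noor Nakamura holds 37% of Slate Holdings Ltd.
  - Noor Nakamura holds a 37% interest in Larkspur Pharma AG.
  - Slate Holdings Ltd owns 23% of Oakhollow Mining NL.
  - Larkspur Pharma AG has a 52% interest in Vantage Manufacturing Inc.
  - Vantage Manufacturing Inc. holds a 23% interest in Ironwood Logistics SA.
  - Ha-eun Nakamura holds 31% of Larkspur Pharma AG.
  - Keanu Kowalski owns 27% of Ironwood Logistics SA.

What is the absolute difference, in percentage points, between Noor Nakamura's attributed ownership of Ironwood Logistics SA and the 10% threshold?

11.3741

By sibling attribution (R3), Noor Nakamura is treated as also owning Ha-eun Nakamura's interest in Larkspur Pharma AG, giving 37% + 31% = 68%.
By sibling attribution (R3), Noor Nakamura is treated as also owning Ha-eun Nakamura's interest in Slate Holdings Ltd, giving 37% + 60% = 97%.
Chain via Larkspur Pharma AG → Vantage Manufacturing Inc. (R1): 68% × 52% × 23% = 8.1328% of Ironwood Logistics SA.
Chain via Slate Holdings Ltd → Oakhollow Mining NL (R1): 97% × 23% × 19% = 4.2389% of Ironwood Logistics SA.
Chain via Harbor Shipping BV → Northgate Group plc (R1): 66% × 44% × 31% = 9.0024% of Ironwood Logistics SA.
Aggregating (R2): 8.1328% + 4.2389% + 9.0024% = 21.3741%.
21.3741% exceeds the 10% threshold by 11.3741 percentage points.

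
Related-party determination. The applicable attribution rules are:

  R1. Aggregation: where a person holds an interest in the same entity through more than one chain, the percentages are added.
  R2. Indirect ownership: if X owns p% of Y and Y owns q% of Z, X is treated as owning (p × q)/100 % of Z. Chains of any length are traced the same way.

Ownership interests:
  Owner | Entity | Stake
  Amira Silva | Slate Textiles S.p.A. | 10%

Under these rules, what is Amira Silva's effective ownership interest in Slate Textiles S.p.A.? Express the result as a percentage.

Direct interest in Slate Textiles S.p.A: 10%.

10%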